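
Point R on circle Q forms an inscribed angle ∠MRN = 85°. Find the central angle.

Central angle = 2 × 85° = 170° (inscribed angle theorem).

170°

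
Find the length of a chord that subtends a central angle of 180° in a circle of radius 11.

Chord length = 2r sin(θ/2)
= 2 × 11 × sin(180°/2)
= 2 × 11 × sin(90°)
= 22

22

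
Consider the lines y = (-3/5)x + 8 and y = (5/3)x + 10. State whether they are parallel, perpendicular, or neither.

Slope of line 1: m1 = -3/5
Slope of line 2: m2 = 5/3
m1 * m2 = -1, so perpendicular.

Perpendicular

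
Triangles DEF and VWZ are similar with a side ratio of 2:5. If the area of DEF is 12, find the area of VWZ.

Area ratio = (2/5)^2 = 4/25. Area of VWZ = 12 * 25/4 = 75.

75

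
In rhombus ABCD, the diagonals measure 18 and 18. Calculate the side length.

Half-diagonals are 9 and 9. side = sqrt(9^2 + 9^2) = sqrt(162) = 9*sqrt(2)

9*sqrt(2)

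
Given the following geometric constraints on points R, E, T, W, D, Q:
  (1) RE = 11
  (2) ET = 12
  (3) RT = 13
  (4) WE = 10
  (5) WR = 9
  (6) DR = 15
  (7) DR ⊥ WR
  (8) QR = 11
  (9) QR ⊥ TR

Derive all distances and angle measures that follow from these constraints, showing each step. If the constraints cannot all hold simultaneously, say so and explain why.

The constraints are consistent.

Step 1: From TR = 13, RQ = 11, and ∠TRQ = 90°, by the law of cosines:
  TQ² = TR² + RQ² - 2·TR·RQ·cos(90°) = 169 + 121 - 0 = 290
  TQ ≈ 17.03

Step 2: From WR = 9, RD = 15, and ∠WRD = 90°, by the law of cosines:
  WD² = WR² + RD² - 2·WR·RD·cos(90°) = 81 + 225 - 0 = 306
  WD = 3·√34

Step 3: From RE = 11, RT = 13, ET = 12, by the inverse law of cosines:
  cos(∠ERT) = (RE² + RT² - ET²) / (2·RE·RT)
  ∠ERT = 59.3°

Step 4: From RE = 11, RW = 9, EW = 10, by the inverse law of cosines:
  cos(∠ERW) = (RE² + RW² - EW²) / (2·RE·RW)
  ∠ERW = 58.99°

Step 5: From ER = 11, ET = 12, RT = 13, by the inverse law of cosines:
  cos(∠RET) = (ER² + ET² - RT²) / (2·ER·ET)
  ∠RET = 68.68°

Step 6: From ER = 11, EW = 10, RW = 9, by the inverse law of cosines:
  cos(∠REW) = (ER² + EW² - RW²) / (2·ER·EW)
  ∠REW = 50.48°

Step 7: From TE = 12, TR = 13, ER = 11, by the inverse law of cosines:
  cos(∠ETR) = (TE² + TR² - ER²) / (2·TE·TR)
  ∠ETR = 52.02°

Step 8: From WE = 10, WR = 9, ER = 11, by the inverse law of cosines:
  cos(∠EWR) = (WE² + WR² - ER²) / (2·WE·WR)
  ∠EWR = 70.53°

Step 9: From TQ = 17.03, TR = 13, QR = 11, by the inverse law of cosines:
  cos(∠QTR) = (TQ² + TR² - QR²) / (2·TQ·TR)
  ∠QTR = 40.24°

Step 10: From WD = 3·√34, WR = 9, DR = 15, by the inverse law of cosines:
  cos(∠DWR) = (WD² + WR² - DR²) / (2·WD·WR)
  ∠DWR = 59.04°

Step 11: From DR = 15, DW = 3·√34, RW = 9, by the inverse law of cosines:
  cos(∠RDW) = (DR² + DW² - RW²) / (2·DR·DW)
  ∠RDW = 30.96°

Step 12: From QR = 11, QT = 17.03, RT = 13, by the inverse law of cosines:
  cos(∠RQT) = (QR² + QT² - RT²) / (2·QR·QT)
  ∠RQT = 49.76°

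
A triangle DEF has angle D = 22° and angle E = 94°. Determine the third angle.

Let angle F = x. Then 22 + 94 + x = 180.
x = 180 - 116 = 64 degrees.

64 degrees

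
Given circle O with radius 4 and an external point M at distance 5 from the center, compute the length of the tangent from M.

tangent = √(d² - r²) = √(5² - 4²) = √(25 - 16) = √9 = 3

3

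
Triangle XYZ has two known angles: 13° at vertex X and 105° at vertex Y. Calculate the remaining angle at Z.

Let angle Z = x. Then 13 + 105 + x = 180.
x = 180 - 118 = 62 degrees.

62 degrees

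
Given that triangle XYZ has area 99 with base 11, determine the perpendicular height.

height = 2 * 99 / 11 = 18

18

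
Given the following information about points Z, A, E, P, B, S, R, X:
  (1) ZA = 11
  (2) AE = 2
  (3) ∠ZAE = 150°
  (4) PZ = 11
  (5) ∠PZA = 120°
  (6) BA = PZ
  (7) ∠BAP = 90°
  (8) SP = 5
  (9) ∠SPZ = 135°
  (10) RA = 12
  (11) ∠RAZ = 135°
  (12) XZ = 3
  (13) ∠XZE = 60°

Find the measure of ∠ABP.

From the given relations: BA = PZ = 11.
Step 1: By the law of cosines on triangle PZA: PA² = 11² + 11² − 2·11·11·cos(120°) = 363, so PA = 11·√3.
Step 2: By the law of cosines on triangle BAP: BP² = 11² + (11·√3)² − 2·11·11·√3·cos(90°) = 484, so BP = 22.
Step 3: By the inverse law of cosines on triangle ABP: cos(∠ABP) = (11² + 22² − (11·√3)²) / (2·11·22) = 242/484 = 0.5, so ∠ABP = 60°.

Therefore, the measure of angle ∠ABP = 60°.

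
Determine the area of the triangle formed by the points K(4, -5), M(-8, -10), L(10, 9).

Shoelace: Area = (1/2)|4(-10-9) + -8(9--5) + 10(-5--10)| = (1/2)(138) = 69

69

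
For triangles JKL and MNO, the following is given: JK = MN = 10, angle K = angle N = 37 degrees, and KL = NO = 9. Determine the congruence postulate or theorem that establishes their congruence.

The given information provides:
JK = MN = 10, angle K = angle N = 37 degrees, and KL = NO = 9
This matches the SAS congruence theorem.
Two pairs of corresponding sides and the included angle are equal (Side-Angle-Side).

SAS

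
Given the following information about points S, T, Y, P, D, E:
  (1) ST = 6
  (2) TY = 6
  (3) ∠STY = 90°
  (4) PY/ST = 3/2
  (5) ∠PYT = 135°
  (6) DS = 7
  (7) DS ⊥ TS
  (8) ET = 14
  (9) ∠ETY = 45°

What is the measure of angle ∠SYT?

Step 1: By the law of cosines on triangle YTS: YS² = 6² + 6² − 2·6·6·cos(90°) = 72, so YS = 6·√2.
Step 2: By the inverse law of cosines on triangle SYT: cos(∠SYT) = ((6·√2)² + 6² − 6²) / (2·6·√2·6) = 72/101.82 = 0.7071, so ∠SYT = 45°.

Therefore, the measure of angle ∠SYT = 45°.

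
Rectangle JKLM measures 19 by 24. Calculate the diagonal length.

Using the Pythagorean theorem:
d² = 19² + 24² = 361 + 576 = 937
d = sqrt(937)

sqrt(937)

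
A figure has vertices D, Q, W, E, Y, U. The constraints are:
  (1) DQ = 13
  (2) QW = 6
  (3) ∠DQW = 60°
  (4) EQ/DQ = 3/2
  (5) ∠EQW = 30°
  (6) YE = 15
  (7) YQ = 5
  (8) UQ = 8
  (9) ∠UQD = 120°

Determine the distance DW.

Step 1: By the law of cosines on triangle DQW: DW² = 13² + 6² − 2·13·6·cos(60°) = 127, so DW = √127.

Therefore, the length of DW = √127.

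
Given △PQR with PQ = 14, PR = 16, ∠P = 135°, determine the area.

When two sides and the included angle are known, the area formula is (1/2)ab sin(C).
The height from one side to the opposite vertex is 16 sin(135°) = 8*sqrt(2).
Area = (1/2) * 14 * 8*sqrt(2) = 56*sqrt(2).

56*sqrt(2)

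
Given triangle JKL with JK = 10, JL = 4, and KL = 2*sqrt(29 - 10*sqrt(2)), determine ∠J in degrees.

When all three sides of a triangle are known, the law of cosines can be rearranged to find any angle.
cos(C) = (a² + b² - c²) / (2ab) gives cos(J) = sqrt(2)/2.
Taking the inverse cosine: J = 45°.

45°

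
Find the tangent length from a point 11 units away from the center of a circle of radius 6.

The tangent, radius, and line from the external point to the center form a right triangle.
The right angle is where the tangent meets the radius.
By the Pythagorean theorem: tangent² + 6² = 11²
tangent² = 121 - 36 = 85
tangent = sqrt(85)

sqrt(85)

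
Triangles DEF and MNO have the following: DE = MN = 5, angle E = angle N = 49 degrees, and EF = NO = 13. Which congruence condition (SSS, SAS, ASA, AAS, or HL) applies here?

The given information matches SAS: Two pairs of corresponding sides and the included angle are equal (Side-Angle-Side).

SAS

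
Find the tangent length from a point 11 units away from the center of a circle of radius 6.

The tangent, radius, and line from the external point to the center form a right triangle.
The right angle is where the tangent meets the radius.
By the Pythagorean theorem: tangent² + 6² = 11²
tangent² = 121 - 36 = 85
tangent = sqrt(85)

sqrt(85)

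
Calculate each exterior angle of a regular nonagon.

Each exterior angle of a regular n-gon is 360 / n.
For n = 9: 360 / 9 = 40 degrees.

40 degrees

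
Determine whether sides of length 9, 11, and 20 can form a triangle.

Check the triangle inequality: 9 + 11 = 20 ≤ 20.
Since the sum of two sides does not exceed the third, no triangle can be formed.

No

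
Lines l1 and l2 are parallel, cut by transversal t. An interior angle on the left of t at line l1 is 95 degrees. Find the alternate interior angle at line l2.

Alternate interior angles are equal: 95 degrees.

95 degrees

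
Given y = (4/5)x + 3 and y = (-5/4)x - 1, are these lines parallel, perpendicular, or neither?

Slope of line 1: m1 = 4/5
Slope of line 2: m2 = -5/4
m1 * m2 = -1, so perpendicular.

Perpendicular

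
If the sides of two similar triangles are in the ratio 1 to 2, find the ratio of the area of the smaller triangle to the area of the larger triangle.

Area scales with the square of linear dimensions. If every length is multiplied by 1/2, then the area is multiplied by (1/2)^2 = 1/4.
The area ratio is 1:4.

1:4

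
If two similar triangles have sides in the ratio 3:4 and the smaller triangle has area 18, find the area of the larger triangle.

The ratio of areas of similar triangles = (side ratio)^2.
Side ratio = 3:4, so area ratio = 9:16.
Area of the larger triangle / Area of the smaller triangle = 16/9
Area of the larger triangle = 18 * 16/9 = 32

32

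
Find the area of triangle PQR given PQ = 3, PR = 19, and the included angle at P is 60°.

Area = (1/2) * PQ * PR * sin(P)
Area = (1/2) * 3 * 19 * sin(60°)
Area = (1/2) * 3 * 19 * sqrt(3)/2
Area = 57*sqrt(3)/4

57*sqrt(3)/4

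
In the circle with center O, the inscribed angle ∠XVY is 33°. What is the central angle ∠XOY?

The inscribed angle theorem states that a central angle is always twice any inscribed angle that subtends the same arc.
Since the inscribed angle is 33°, the central angle = 2 × 33° = 66°.

66°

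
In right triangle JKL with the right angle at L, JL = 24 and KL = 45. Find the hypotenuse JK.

By the Pythagorean theorem: JK^2 = JL^2 + KL^2
JK^2 = 24^2 + 45^2 = 576 + 2025 = 2601
JK = sqrt(2601) = 51

51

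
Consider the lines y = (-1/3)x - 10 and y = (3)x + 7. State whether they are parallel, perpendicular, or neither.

Slope of line 1: m1 = -1/3
Slope of line 2: m2 = 3
m1 * m2 = (-1/3) * (3) = -1 = -1, so the lines are perpendicular.

Perpendicular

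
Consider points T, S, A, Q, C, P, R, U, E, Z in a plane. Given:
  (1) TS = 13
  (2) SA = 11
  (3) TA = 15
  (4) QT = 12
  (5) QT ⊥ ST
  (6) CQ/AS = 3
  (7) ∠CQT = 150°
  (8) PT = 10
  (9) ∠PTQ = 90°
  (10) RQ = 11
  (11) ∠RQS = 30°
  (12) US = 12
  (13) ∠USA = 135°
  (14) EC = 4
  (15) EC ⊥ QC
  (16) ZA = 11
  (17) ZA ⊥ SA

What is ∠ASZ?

Step 1: By the law of cosines on triangle SAZ: SZ² = 11² + 11² − 2·11·11·cos(90°) = 242, so SZ = 11·√2.
Step 2: By the inverse law of cosines on triangle ASZ: cos(∠ASZ) = (11² + (11·√2)² − 11²) / (2·11·11·√2) = 242/342.24 = 0.7071, so ∠ASZ = 45°.

Therefore, the measure of angle ∠ASZ = 45°.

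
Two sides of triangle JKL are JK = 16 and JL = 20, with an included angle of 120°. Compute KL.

When two sides and the included angle are known, the law of cosines gives the third side.
c^2 = a^2 + b^2 - 2ab cos(C) generalizes the Pythagorean theorem to non-right triangles.
Here: KL^2 = 256 + 400 - 640*(-1/2) = 976
KL = 4*sqrt(61)

4*sqrt(61)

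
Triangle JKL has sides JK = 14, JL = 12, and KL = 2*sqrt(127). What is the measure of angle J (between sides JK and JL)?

When all three sides of a triangle are known, the law of cosines can be rearranged to find any angle.
cos(C) = (a² + b² - c²) / (2ab) gives cos(J) = -1/2.
Taking the inverse cosine: J = 120°.

120°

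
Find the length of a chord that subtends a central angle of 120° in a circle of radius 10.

Chord = 2(10) sin(60°) = 10*sqrt(3)

10*sqrt(3)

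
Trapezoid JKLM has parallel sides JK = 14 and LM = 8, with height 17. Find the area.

A trapezoid's area equals the midsegment times the height.
The midsegment is (14 + 8) / 2 = 11.
Area = 11 * 17 = 187.

187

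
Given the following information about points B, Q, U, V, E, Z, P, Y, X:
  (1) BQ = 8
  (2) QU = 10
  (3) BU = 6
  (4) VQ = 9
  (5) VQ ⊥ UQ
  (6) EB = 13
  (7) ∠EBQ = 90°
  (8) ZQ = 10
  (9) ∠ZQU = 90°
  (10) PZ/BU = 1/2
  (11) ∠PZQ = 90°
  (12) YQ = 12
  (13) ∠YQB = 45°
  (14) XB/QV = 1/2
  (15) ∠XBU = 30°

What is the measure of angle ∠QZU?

Step 1: By the law of cosines on triangle ZQU: ZU² = 10² + 10² − 2·10·10·cos(90°) = 200, so ZU = 10·√2.
Step 2: By the inverse law of cosines on triangle QZU: cos(∠QZU) = (10² + (10·√2)² − 10²) / (2·10·10·√2) = 200/282.84 = 0.7071, so ∠QZU = 45°.

Therefore, the measure of angle ∠QZU = 45°.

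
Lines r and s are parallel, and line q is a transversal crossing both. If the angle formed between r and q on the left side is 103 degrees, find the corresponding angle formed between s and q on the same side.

Corresponding angles are equal: 103 degrees.

103 degrees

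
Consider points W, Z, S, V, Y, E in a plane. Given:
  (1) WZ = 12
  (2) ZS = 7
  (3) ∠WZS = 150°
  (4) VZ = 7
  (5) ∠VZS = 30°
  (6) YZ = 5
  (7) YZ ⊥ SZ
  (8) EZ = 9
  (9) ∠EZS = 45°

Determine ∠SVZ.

Step 1: By the law of cosines on triangle VZS: VS² = 7² + 7² − 2·7·7·cos(30°) = 13.13, so VS ≈ 3.62.
Step 2: By the inverse law of cosines on triangle SVZ: cos(∠SVZ) = (3.62² + 7² − 7²) / (2·3.62·7) = 13.13/50.73 = 0.2588, so ∠SVZ = 75°.

Therefore, the measure of angle ∠SVZ = 75°.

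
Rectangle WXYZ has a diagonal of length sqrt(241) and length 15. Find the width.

Using the Pythagorean theorem: d^2 = a^2 + b^2
b^2 = d^2 - a^2
b^2 = 241 - 225
b^2 = 16
b = sqrt(16) = 4

4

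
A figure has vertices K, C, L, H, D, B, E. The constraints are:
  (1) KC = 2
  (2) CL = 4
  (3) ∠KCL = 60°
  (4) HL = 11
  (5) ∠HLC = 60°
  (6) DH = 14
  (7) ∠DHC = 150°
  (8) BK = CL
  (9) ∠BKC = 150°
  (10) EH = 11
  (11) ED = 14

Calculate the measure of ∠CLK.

Step 1: By the law of cosines on triangle LCK: LK² = 4² + 2² − 2·4·2·cos(60°) = 12, so LK = 2·√3.
Step 2: By the inverse law of cosines on triangle CLK: cos(∠CLK) = (4² + (2·√3)² − 2²) / (2·4·2·√3) = 24/27.71 = 0.866, so ∠CLK = 30°.

Therefore, the measure of angle ∠CLK = 30°.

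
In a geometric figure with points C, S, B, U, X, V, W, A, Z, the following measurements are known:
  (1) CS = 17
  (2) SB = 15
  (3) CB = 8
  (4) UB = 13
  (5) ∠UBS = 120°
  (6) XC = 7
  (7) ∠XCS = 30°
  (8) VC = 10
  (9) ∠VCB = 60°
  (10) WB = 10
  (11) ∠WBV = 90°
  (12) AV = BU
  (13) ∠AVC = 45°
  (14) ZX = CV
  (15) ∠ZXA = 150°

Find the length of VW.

Step 1: By the law of cosines on triangle BCV: BV² = 8² + 10² − 2·8·10·cos(60°) = 84, so BV = 2·√21.
Step 2: By the law of cosines on triangle VBW: VW² = (2·√21)² + 10² − 2·2·√21·10·cos(90°) = 184, so VW = 2·√46.

Therefore, the length of VW = 2·√46.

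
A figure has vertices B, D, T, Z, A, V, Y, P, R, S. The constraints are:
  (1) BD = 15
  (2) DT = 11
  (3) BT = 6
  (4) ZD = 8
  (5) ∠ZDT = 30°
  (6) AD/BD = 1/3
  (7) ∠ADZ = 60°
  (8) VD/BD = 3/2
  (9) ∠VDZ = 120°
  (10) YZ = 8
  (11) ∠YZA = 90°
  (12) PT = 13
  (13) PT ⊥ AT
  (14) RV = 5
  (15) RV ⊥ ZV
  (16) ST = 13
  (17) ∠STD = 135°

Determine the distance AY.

From the given relations: AD = 1/3·BD = 1/3·15 = 5.
Step 1: By the law of cosines on triangle ZDA: ZA² = 8² + 5² − 2·8·5·cos(60°) = 49, so ZA = 7.
Step 2: By the law of cosines on triangle AZY: AY² = 7² + 8² − 2·7·8·cos(90°) = 113, so AY = √113.

Therefore, the length of AY = √113.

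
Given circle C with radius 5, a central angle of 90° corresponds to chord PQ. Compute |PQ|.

Chord length = 2r sin(θ/2)
= 2 × 5 × sin(90°/2)
= 2 × 5 × sin(45°)
= 5*sqrt(2)

5*sqrt(2)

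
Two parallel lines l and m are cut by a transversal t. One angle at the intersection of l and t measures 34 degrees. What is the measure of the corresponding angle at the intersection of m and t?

Corresponding angles are equal: 34 degrees.

34 degrees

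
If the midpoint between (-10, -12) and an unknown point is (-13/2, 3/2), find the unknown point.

Using the midpoint formula: M = ((x1 + x2)/2, (y1 + y2)/2)
We know M = (-13/2, 3/2) and C = (-10, -12)
For x: -13/2 = (-10 + x2)/2, so x2 = 2*-13/2 - -10 = -3
For y: 3/2 = (-12 + y2)/2, so y2 = 2*3/2 - -12 = 15
D = (-3, 15)

(-3, 15)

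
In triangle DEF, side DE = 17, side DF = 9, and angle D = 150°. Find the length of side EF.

By the law of cosines: EF^2 = DE^2 + DF^2 - 2*DE*DF*cos(D)
EF^2 = 17^2 + 9^2 - 2*17*9*cos(150°)
EF^2 = 289 + 81 - 306*(-sqrt(3)/2)
EF^2 = 153*sqrt(3) + 370
EF = sqrt(153*sqrt(3) + 370)

sqrt(153*sqrt(3) + 370)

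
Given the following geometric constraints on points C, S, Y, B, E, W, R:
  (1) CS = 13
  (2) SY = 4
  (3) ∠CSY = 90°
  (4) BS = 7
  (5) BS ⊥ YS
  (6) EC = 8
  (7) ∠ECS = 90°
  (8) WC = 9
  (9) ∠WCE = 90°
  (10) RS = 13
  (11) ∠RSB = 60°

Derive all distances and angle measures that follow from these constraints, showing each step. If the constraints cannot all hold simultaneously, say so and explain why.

The constraints are consistent.

Step 1: From CS = 13, SY = 4, and ∠CSY = 90°, by the law of cosines:
  CY² = CS² + SY² - 2·CS·SY·cos(90°) = 169 + 16 - 0 = 185
  CY = √185

Step 2: From SC = 13, CE = 8, and ∠SCE = 90°, by the law of cosines:
  SE² = SC² + CE² - 2·SC·CE·cos(90°) = 169 + 64 - 0 = 233
  SE ≈ 15.26

Step 3: From YS = 4, SB = 7, and ∠YSB = 90°, by the law of cosines:
  YB² = YS² + SB² - 2·YS·SB·cos(90°) = 16 + 49 - 0 = 65
  YB = √65

Step 4: From BS = 7, SR = 13, and ∠BSR = 60°, by the law of cosines:
  BR² = BS² + SR² - 2·BS·SR·cos(60°) = 49 + 169 - 91 = 127
  BR = √127

Step 5: From EC = 8, CW = 9, and ∠ECW = 90°, by the law of cosines:
  EW² = EC² + CW² - 2·EC·CW·cos(90°) = 64 + 81 - 0 = 145
  EW = √145

Step 6: From CS = 13, CY = √185, SY = 4, by the inverse law of cosines:
  cos(∠SCY) = (CS² + CY² - SY²) / (2·CS·CY)
  ∠SCY = 17.1°

Step 7: From SC = 13, SE = 15.26, CE = 8, by the inverse law of cosines:
  cos(∠CSE) = (SC² + SE² - CE²) / (2·SC·SE)
  ∠CSE = 31.61°

Step 8: From YB = √65, YS = 4, BS = 7, by the inverse law of cosines:
  cos(∠BYS) = (YB² + YS² - BS²) / (2·YB·YS)
  ∠BYS = 60.26°

Step 9: From YC = √185, YS = 4, CS = 13, by the inverse law of cosines:
  cos(∠CYS) = (YC² + YS² - CS²) / (2·YC·YS)
  ∠CYS = 72.9°

Step 10: From BR = √127, BS = 7, RS = 13, by the inverse law of cosines:
  cos(∠RBS) = (BR² + BS² - RS²) / (2·BR·BS)
  ∠RBS = 87.46°

Step 11: From BS = 7, BY = √65, SY = 4, by the inverse law of cosines:
  cos(∠SBY) = (BS² + BY² - SY²) / (2·BS·BY)
  ∠SBY = 29.74°

Step 12: From EC = 8, ES = 15.26, CS = 13, by the inverse law of cosines:
  cos(∠CES) = (EC² + ES² - CS²) / (2·EC·ES)
  ∠CES = 58.39°

Step 13: From EC = 8, EW = √145, CW = 9, by the inverse law of cosines:
  cos(∠CEW) = (EC² + EW² - CW²) / (2·EC·EW)
  ∠CEW = 48.37°

Step 14: From WC = 9, WE = √145, CE = 8, by the inverse law of cosines:
  cos(∠CWE) = (WC² + WE² - CE²) / (2·WC·WE)
  ∠CWE = 41.63°

Step 15: From RB = √127, RS = 13, BS = 7, by the inverse law of cosines:
  cos(∠BRS) = (RB² + RS² - BS²) / (2·RB·RS)
  ∠BRS = 32.54°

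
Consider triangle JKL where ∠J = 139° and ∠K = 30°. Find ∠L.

By the triangle angle sum property, the three interior angles of any triangle add up to 180°.
We know angle J = 139° and angle K = 30°, so their sum is 169°.
Therefore angle L = 180° - 169° = 11°.

11 degrees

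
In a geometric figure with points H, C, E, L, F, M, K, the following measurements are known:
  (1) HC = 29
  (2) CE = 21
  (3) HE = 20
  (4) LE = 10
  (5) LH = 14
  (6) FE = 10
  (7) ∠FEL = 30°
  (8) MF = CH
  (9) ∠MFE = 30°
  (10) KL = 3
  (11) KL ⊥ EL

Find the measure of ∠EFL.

Step 1: By the law of cosines on triangle FEL: FL² = 10² + 10² − 2·10·10·cos(30°) = 26.79, so FL ≈ 5.18.
Step 2: By the inverse law of cosines on triangle EFL: cos(∠EFL) = (10² + 5.18² − 10²) / (2·10·5.18) = 26.79/103.53 = 0.2588, so ∠EFL = 75°.

Therefore, the measure of angle ∠EFL = 75°.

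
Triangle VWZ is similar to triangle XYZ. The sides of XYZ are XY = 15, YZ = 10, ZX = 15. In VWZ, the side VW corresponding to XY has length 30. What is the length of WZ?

Since the triangles are similar, the ratio of corresponding sides is constant.
Scale factor k = VW / XY = 30 / 15 = 2
WZ = k * YZ = 2 * 10 = 20

20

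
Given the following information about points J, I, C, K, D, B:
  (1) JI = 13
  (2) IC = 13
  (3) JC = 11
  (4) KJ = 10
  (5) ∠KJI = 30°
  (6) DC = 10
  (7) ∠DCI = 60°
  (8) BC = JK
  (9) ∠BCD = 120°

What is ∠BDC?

From the given relations: BC = JK = 10.
Step 1: By the law of cosines on triangle DCB: DB² = 10² + 10² − 2·10·10·cos(120°) = 300, so DB = 10·√3.
Step 2: By the inverse law of cosines on triangle BDC: cos(∠BDC) = ((10·√3)² + 10² − 10²) / (2·10·√3·10) = 300/346.41 = 0.866, so ∠BDC = 30°.

Therefore, the measure of angle ∠BDC = 30°.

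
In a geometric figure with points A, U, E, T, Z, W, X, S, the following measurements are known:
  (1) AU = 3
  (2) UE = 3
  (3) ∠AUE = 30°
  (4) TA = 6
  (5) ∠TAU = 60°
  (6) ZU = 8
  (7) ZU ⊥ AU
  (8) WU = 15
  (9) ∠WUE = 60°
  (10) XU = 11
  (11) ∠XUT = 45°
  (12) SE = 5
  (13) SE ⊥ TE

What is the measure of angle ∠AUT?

Step 1: By the law of cosines on triangle UAT: UT² = 3² + 6² − 2·3·6·cos(60°) = 27, so UT = 3·√3.
Step 2: By the inverse law of cosines on triangle AUT: cos(∠AUT) = (3² + (3·√3)² − 6²) / (2·3·3·√3) = 0/31.18 = 0, so ∠AUT = 90°.

Therefore, the measure of angle ∠AUT = 90°.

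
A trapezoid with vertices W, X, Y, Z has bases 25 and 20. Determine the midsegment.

midsegment = (25 + 20) / 2 = 45 / 2 = 45/2

45/2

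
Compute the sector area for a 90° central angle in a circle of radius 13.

Sector area = πr² × θ/360
= π × 13² × 1/4
= π × 169 × 1/4
= 169*pi/4

169*pi/4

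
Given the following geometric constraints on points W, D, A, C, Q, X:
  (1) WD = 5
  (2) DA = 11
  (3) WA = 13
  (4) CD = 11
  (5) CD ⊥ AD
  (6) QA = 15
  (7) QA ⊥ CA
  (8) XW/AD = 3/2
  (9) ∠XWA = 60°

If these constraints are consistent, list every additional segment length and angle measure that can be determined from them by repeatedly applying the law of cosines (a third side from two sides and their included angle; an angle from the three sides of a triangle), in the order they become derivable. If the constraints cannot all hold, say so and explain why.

The constraints are consistent. Derivable facts, in order:
After 1 step:
- AC = 11·√2
- AX ≈ 15.06
- ∠ADW = 102.07°
- ∠AWD = 55.84°
- ∠DAW = 22.09°
After 2 steps:
- CQ ≈ 21.61
- ∠ACD = 45°
- ∠AXW = 48.39°
- ∠CAD = 45°
- ∠WAX = 71.61°
After 3 steps:
- ∠ACQ = 43.96°
- ∠AQC = 46.04°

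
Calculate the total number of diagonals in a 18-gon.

Total line segments between 18 vertices = C(18,2) = 153.
Subtract the 18 sides: 153 - 18 = 135 diagonals.

135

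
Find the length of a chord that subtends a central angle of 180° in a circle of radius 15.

Chord = 2(15) sin(90°) = 30

30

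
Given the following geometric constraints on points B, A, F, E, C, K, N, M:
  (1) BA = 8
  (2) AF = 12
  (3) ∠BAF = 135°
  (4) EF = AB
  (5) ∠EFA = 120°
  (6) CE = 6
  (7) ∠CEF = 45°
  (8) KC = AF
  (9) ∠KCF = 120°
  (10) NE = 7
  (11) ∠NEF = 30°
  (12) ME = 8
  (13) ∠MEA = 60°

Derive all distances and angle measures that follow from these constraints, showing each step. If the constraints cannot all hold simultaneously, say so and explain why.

The constraints are consistent.

From the given relations:
  EF = AB = 8
  KC = AF = 12

Step 1: From BA = 8, AF = 12, and ∠BAF = 135°, by the law of cosines:
  BF² = BA² + AF² - 2·BA·AF·cos(135°) = 64 + 144 + 135.8 = 343.8
  BF ≈ 18.54

Step 2: From AF = 12, FE = 8, and ∠AFE = 120°, by the law of cosines:
  AE² = AF² + FE² - 2·AF·FE·cos(120°) = 144 + 64 + 96 = 304
  AE = 4·√19

Step 3: From FE = 8, EC = 6, and ∠FEC = 45°, by the law of cosines:
  FC² = FE² + EC² - 2·FE·EC·cos(45°) = 64 + 36 - 67.88 = 32.12
  FC ≈ 5.67

Step 4: From FE = 8, EN = 7, and ∠FEN = 30°, by the law of cosines:
  FN² = FE² + EN² - 2·FE·EN·cos(30°) = 64 + 49 - 96.99 = 16.01
  FN ≈ 4

Step 5: From AE = 4·√19, EM = 8, and ∠AEM = 60°, by the law of cosines:
  AM² = AE² + EM² - 2·AE·EM·cos(60°) = 304 + 64 - 139.5 = 228.5
  AM ≈ 15.12

Step 6: From FC = 5.67, CK = 12, and ∠FCK = 120°, by the law of cosines:
  FK² = FC² + CK² - 2·FC·CK·cos(120°) = 32.12 + 144 + 68.01 = 244.1
  FK ≈ 15.62

Step 7: From BA = 8, BF = 18.54, AF = 12, by the inverse law of cosines:
  cos(∠ABF) = (BA² + BF² - AF²) / (2·BA·BF)
  ∠ABF = 27.24°

Step 8: From AE = 4·√19, AF = 12, EF = 8, by the inverse law of cosines:
  cos(∠EAF) = (AE² + AF² - EF²) / (2·AE·AF)
  ∠EAF = 23.41°

Step 9: From FA = 12, FB = 18.54, AB = 8, by the inverse law of cosines:
  cos(∠AFB) = (FA² + FB² - AB²) / (2·FA·FB)
  ∠AFB = 17.76°

Step 10: From FC = 5.67, FE = 8, CE = 6, by the inverse law of cosines:
  cos(∠CFE) = (FC² + FE² - CE²) / (2·FC·FE)
  ∠CFE = 48.47°

Step 11: From FE = 8, FN = 4, EN = 7, by the inverse law of cosines:
  cos(∠EFN) = (FE² + FN² - EN²) / (2·FE·FN)
  ∠EFN = 61.03°

Step 12: From EA = 4·√19, EF = 8, AF = 12, by the inverse law of cosines:
  cos(∠AEF) = (EA² + EF² - AF²) / (2·EA·EF)
  ∠AEF = 36.59°

Step 13: From CE = 6, CF = 5.67, EF = 8, by the inverse law of cosines:
  cos(∠ECF) = (CE² + CF² - EF²) / (2·CE·CF)
  ∠ECF = 86.53°

Step 14: From NE = 7, NF = 4, EF = 8, by the inverse law of cosines:
  cos(∠ENF) = (NE² + NF² - EF²) / (2·NE·NF)
  ∠ENF = 88.97°

Step 15: From AE = 4·√19, AM = 15.12, EM = 8, by the inverse law of cosines:
  cos(∠EAM) = (AE² + AM² - EM²) / (2·AE·AM)
  ∠EAM = 27.28°

Step 16: From FC = 5.67, FK = 15.62, CK = 12, by the inverse law of cosines:
  cos(∠CFK) = (FC² + FK² - CK²) / (2·FC·FK)
  ∠CFK = 41.69°

Step 17: From KC = 12, KF = 15.62, CF = 5.67, by the inverse law of cosines:
  cos(∠CKF) = (KC² + KF² - CF²) / (2·KC·KF)
  ∠CKF = 18.31°

Step 18: From MA = 15.12, ME = 8, AE = 4·√19, by the inverse law of cosines:
  cos(∠AME) = (MA² + ME² - AE²) / (2·MA·ME)
  ∠AME = 92.72°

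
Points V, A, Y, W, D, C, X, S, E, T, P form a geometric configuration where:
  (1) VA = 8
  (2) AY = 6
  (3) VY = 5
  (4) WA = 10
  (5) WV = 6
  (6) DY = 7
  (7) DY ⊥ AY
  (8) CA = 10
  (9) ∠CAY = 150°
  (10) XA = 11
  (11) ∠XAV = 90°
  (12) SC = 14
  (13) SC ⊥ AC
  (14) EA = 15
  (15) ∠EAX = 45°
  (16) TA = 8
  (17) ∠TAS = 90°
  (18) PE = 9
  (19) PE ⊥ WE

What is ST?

Step 1: By the law of cosines on triangle SCA: SA² = 14² + 10² − 2·14·10·cos(90°) = 296, so SA = 2·√74.
Step 2: By the law of cosines on triangle SAT: ST² = (2·√74)² + 8² − 2·2·√74·8·cos(90°) = 360, so ST = 6·√10.

Therefore, the length of ST = 6·√10.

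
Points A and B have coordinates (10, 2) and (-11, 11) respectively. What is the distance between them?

The horizontal distance is |-11 - 10| = 21 and the vertical distance is |11 - 2| = 9.
By the Pythagorean theorem, d = sqrt(21^2 + 9^2) = sqrt(522) = 3*sqrt(58).

3*sqrt(58)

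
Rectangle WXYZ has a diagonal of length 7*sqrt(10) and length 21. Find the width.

The diagonal of a rectangle forms a right triangle with the two sides.
Rearranging the Pythagorean theorem: missing side = sqrt(d^2 - known^2).
= sqrt(490 - 441) = sqrt(49) = 7.

7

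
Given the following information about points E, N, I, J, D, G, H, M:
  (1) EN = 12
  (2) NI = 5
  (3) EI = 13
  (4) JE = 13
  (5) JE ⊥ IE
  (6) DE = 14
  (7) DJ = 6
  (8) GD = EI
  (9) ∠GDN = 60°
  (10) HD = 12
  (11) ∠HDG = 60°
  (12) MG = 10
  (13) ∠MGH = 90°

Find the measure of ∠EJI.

Step 1: By the law of cosines on triangle JEI: JI² = 13² + 13² − 2·13·13·cos(90°) = 338, so JI = 13·√2.
Step 2: By the inverse law of cosines on triangle EJI: cos(∠EJI) = (13² + (13·√2)² − 13²) / (2·13·13·√2) = 338/478 = 0.7071, so ∠EJI = 45°.

Therefore, the measure of angle ∠EJI = 45°.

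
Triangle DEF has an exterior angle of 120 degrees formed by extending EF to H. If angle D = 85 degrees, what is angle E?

By the exterior angle theorem: exterior angle = sum of remote interior angles.
120 = 85 + angle E
angle E = 120 - 85 = 35 degrees

35 degrees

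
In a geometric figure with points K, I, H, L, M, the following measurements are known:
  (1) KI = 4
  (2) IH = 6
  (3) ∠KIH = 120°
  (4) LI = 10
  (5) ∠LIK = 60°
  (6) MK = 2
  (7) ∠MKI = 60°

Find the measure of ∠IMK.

Step 1: By the law of cosines on triangle MKI: MI² = 2² + 4² − 2·2·4·cos(60°) = 12, so MI = 2·√3.
Step 2: By the inverse law of cosines on triangle IMK: cos(∠IMK) = ((2·√3)² + 2² − 4²) / (2·2·√3·2) = 0/13.86 = 0, so ∠IMK = 90°.

Therefore, the measure of angle ∠IMK = 90°.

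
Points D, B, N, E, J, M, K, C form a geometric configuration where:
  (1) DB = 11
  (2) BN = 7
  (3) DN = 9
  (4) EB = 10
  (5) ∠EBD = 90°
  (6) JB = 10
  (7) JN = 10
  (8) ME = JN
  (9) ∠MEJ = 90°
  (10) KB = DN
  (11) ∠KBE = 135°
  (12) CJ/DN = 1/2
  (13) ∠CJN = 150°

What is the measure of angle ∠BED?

Step 1: By the law of cosines on triangle EBD: ED² = 10² + 11² − 2·10·11·cos(90°) = 221, so ED ≈ 14.87.
Step 2: By the inverse law of cosines on triangle BED: cos(∠BED) = (10² + 14.87² − 11²) / (2·10·14.87) = 200/297.32 = 0.6727, so ∠BED = 47.73°.

Therefore, the measure of angle ∠BED = 47.73°.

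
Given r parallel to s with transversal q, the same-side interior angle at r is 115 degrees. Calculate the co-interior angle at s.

Co-interior (same-side interior) angles are between the parallel lines on the same side of the transversal.
Unlike corresponding or alternate interior angles, they are supplementary rather than equal.
So the angle = 180 - 115 = 65 degrees.

65 degrees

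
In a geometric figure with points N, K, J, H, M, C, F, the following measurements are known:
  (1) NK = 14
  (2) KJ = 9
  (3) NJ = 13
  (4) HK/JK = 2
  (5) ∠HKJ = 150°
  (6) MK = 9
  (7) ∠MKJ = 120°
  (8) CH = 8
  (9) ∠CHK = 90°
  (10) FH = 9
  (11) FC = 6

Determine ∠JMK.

Step 1: By the law of cosines on triangle MKJ: MJ² = 9² + 9² − 2·9·9·cos(120°) = 243, so MJ = 9·√3.
Step 2: By the inverse law of cosines on triangle JMK: cos(∠JMK) = ((9·√3)² + 9² − 9²) / (2·9·√3·9) = 243/280.59 = 0.866, so ∠JMK = 30°.

Therefore, the measure of angle ∠JMK = 30°.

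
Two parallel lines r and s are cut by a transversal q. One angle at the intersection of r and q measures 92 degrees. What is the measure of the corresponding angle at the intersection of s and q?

Corresponding angles are equal: 92 degrees.

92 degrees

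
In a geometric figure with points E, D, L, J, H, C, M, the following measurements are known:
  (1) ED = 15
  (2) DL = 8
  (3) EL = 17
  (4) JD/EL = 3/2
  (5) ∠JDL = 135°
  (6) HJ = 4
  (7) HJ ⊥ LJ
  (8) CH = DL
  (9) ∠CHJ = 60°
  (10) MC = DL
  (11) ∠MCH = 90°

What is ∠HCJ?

From the given relations: CH = DL = 8.
Step 1: By the law of cosines on triangle CHJ: CJ² = 8² + 4² − 2·8·4·cos(60°) = 48, so CJ = 4·√3.
Step 2: By the inverse law of cosines on triangle HCJ: cos(∠HCJ) = (8² + (4·√3)² − 4²) / (2·8·4·√3) = 96/110.85 = 0.866, so ∠HCJ = 30°.

Therefore, the measure of angle ∠HCJ = 30°.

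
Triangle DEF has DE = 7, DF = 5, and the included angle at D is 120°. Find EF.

By the law of cosines: EF^2 = DE^2 + DF^2 - 2*DE*DF*cos(D)
EF^2 = 7^2 + 5^2 - 2*7*5*cos(120°)
EF^2 = 49 + 25 - 70*(-1/2)
EF^2 = 109
EF = sqrt(109)

sqrt(109)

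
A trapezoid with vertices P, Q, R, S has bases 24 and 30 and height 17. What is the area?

Area of a trapezoid = (base1 + base2) * height / 2
Area = (24 + 30) * 17 / 2
Area = 54 * 17 / 2
Area = 918 / 2
Area = 459

459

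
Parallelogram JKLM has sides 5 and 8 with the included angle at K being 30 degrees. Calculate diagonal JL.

The diagonal of a parallelogram can be found by treating two adjacent sides and the diagonal as a triangle.
Applying the law of cosines with sides 5, 8 and included angle 30°:
d^2 = 25 + 64 - 80*cos(30°) = 89 - 40*sqrt(3)
d = sqrt(89 - 40*sqrt(3))

sqrt(89 - 40*sqrt(3))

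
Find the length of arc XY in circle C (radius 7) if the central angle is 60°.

The full circumference is 2πr = 2π(7) = 14*pi.
The arc spans 60° out of 360°, which is a fraction of 1/6.
Arc length = 14*pi × 1/6 = 7*pi/3.

7*pi/3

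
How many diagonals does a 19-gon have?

The number of diagonals in an n-gon is n(n - 3)/2.
For n = 19: 19(19 - 3)/2 = 19 × 16 / 2 = 152.

152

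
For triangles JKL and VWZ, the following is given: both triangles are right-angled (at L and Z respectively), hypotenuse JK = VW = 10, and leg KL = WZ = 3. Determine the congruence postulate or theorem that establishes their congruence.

The given information provides:
both triangles are right-angled (at L and Z respectively), hypotenuse JK = VW = 10, and leg KL = WZ = 3
This matches the HL congruence theorem.
The hypotenuse and one leg of two right triangles are equal (Hypotenuse-Leg).

HL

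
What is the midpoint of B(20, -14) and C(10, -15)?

M = ((x₁ + x₂)/2, (y₁ + y₂)/2)
= ((20 + 10)/2, (-14 + -15)/2)
= (30/2, -29/2) = (15, -29/2)

(15, -29/2)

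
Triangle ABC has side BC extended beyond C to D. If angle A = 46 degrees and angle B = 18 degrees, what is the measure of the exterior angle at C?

By the exterior angle theorem, an exterior angle of a triangle equals the sum of the two remote interior angles.
Exterior angle = angle A + angle B
Exterior angle = 46 + 18 = 64 degrees

64 degrees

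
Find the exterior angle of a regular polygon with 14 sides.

Each exterior angle of a regular n-gon is 360 / n.
For n = 14: 360 / 14 = 180/7 degrees.

180/7 degrees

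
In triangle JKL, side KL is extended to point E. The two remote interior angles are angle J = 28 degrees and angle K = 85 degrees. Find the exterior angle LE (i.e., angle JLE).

Exterior angle = 28 + 85 = 113 degrees (exterior angle theorem).

113 degrees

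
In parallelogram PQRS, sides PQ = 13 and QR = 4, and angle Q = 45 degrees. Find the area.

The area of a parallelogram equals the product of two adjacent sides times the sine of the included angle.
This is because the height equals 4 * sin(45°) = 2*sqrt(2).
Area = 13 * 2*sqrt(2) = 26*sqrt(2)

26*sqrt(2)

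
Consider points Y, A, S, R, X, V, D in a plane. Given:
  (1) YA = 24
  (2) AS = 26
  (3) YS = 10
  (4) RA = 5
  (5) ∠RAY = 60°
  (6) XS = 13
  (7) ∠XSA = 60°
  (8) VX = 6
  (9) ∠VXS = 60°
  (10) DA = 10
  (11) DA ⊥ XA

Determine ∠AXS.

Step 1: By the law of cosines on triangle XSA: XA² = 13² + 26² − 2·13·26·cos(60°) = 507, so XA = 13·√3.
Step 2: By the inverse law of cosines on triangle AXS: cos(∠AXS) = ((13·√3)² + 13² − 26²) / (2·13·√3·13) = 0/585.43 = 0, so ∠AXS = 90°.

Therefore, the measure of angle ∠AXS = 90°.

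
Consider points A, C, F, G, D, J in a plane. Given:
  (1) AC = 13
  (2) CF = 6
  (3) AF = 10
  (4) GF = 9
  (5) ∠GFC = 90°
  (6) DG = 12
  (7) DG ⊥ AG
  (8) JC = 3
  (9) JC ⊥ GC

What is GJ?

Step 1: By the law of cosines on triangle CFG: CG² = 6² + 9² − 2·6·9·cos(90°) = 117, so CG = 3·√13.
Step 2: By the law of cosines on triangle GCJ: GJ² = (3·√13)² + 3² − 2·3·√13·3·cos(90°) = 126, so GJ = 3·√14.

Therefore, the length of GJ = 3·√14.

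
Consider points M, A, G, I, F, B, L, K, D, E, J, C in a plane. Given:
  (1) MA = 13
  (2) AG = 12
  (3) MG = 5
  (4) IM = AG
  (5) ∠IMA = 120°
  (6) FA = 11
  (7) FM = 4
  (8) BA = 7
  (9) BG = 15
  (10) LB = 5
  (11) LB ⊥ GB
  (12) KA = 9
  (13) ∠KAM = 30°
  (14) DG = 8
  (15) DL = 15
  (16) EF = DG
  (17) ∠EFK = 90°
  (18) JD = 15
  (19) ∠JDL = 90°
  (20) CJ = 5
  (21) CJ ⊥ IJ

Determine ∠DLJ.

Step 1: By the law of cosines on triangle LDJ: LJ² = 15² + 15² − 2·15·15·cos(90°) = 450, so LJ = 15·√2.
Step 2: By the inverse law of cosines on triangle DLJ: cos(∠DLJ) = (15² + (15·√2)² − 15²) / (2·15·15·√2) = 450/636.4 = 0.7071, so ∠DLJ = 45°.

Therefore, the measure of angle ∠DLJ = 45°.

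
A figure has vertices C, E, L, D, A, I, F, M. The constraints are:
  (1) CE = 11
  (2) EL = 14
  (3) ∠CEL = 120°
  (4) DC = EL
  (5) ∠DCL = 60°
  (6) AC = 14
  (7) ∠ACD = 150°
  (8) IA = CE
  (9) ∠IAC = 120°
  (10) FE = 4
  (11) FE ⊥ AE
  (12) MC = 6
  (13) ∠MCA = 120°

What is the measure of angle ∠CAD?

From the given relations: DC = EL = 14.
Step 1: By the law of cosines on triangle ACD: AD² = 14² + 14² − 2·14·14·cos(150°) = 731.48, so AD ≈ 27.05.
Step 2: By the inverse law of cosines on triangle CAD: cos(∠CAD) = (14² + 27.05² − 14²) / (2·14·27.05) = 731.48/757.29 = 0.9659, so ∠CAD = 15°.

Therefore, the measure of angle ∠CAD = 15°.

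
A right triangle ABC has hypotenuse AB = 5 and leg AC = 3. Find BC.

BC = sqrt(5^2 - 3^2) = sqrt(16) = 4

4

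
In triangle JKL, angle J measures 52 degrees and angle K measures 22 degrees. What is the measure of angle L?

By the triangle angle sum property, the three interior angles of any triangle add up to 180°.
We know angle J = 52° and angle K = 22°, so their sum is 74°.
Therefore angle L = 180° - 74° = 106°.

106 degrees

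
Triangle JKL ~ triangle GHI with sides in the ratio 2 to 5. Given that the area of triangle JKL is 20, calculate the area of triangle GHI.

For similar figures, the area ratio equals the square of the side ratio.
Side ratio (JKL to GHI) = 2:5, so area ratio = 2^2:5^2 = 4:25.
If the area of JKL is 20, then the area of GHI = 20 * (25/4) = 125.

125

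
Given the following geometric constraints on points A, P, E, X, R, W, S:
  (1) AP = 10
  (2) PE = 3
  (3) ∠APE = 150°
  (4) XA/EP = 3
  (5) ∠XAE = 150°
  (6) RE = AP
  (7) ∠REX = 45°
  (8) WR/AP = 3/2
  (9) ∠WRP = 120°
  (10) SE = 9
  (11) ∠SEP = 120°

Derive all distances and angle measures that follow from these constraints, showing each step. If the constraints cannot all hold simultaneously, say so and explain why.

The constraints are consistent.

From the given relations:
  XA = 3·EP = 3·3 = 9
  RE = AP = 10
  WR = 3/2·AP = 3/2·10 = 15

Step 1: From AP = 10, PE = 3, and ∠APE = 150°, by the law of cosines:
  AE² = AP² + PE² - 2·AP·PE·cos(150°) = 100 + 9 + 51.96 = 161
  AE ≈ 12.69

Step 2: From PE = 3, ES = 9, and ∠PES = 120°, by the law of cosines:
  PS² = PE² + ES² - 2·PE·ES·cos(120°) = 9 + 81 + 27 = 117
  PS = 3·√13

Step 3: From EA = 12.69, AX = 9, and ∠EAX = 150°, by the law of cosines:
  EX² = EA² + AX² - 2·EA·AX·cos(150°) = 161 + 81 + 197.8 = 439.7
  EX ≈ 20.97

Step 4: From AE = 12.69, AP = 10, EP = 3, by the inverse law of cosines:
  cos(∠EAP) = (AE² + AP² - EP²) / (2·AE·AP)
  ∠EAP = 6.79°

Step 5: From PE = 3, PS = 3·√13, ES = 9, by the inverse law of cosines:
  cos(∠EPS) = (PE² + PS² - ES²) / (2·PE·PS)
  ∠EPS = 46.1°

Step 6: From EA = 12.69, EP = 3, AP = 10, by the inverse law of cosines:
  cos(∠AEP) = (EA² + EP² - AP²) / (2·EA·EP)
  ∠AEP = 23.21°

Step 7: From SE = 9, SP = 3·√13, EP = 3, by the inverse law of cosines:
  cos(∠ESP) = (SE² + SP² - EP²) / (2·SE·SP)
  ∠ESP = 13.9°

Step 8: From XE = 20.97, ER = 10, and ∠XER = 45°, by the law of cosines:
  XR² = XE² + ER² - 2·XE·ER·cos(45°) = 439.7 + 100 - 296.6 = 243.2
  XR ≈ 15.59

Step 9: From EA = 12.69, EX = 20.97, AX = 9, by the inverse law of cosines:
  cos(∠AEX) = (EA² + EX² - AX²) / (2·EA·EX)
  ∠AEX = 12.39°

Step 10: From XA = 9, XE = 20.97, AE = 12.69, by the inverse law of cosines:
  cos(∠AXE) = (XA² + XE² - AE²) / (2·XA·XE)
  ∠AXE = 17.61°

Step 11: From XE = 20.97, XR = 15.59, ER = 10, by the inverse law of cosines:
  cos(∠EXR) = (XE² + XR² - ER²) / (2·XE·XR)
  ∠EXR = 26.96°

Step 12: From RE = 10, RX = 15.59, EX = 20.97, by the inverse law of cosines:
  cos(∠ERX) = (RE² + RX² - EX²) / (2·RE·RX)
  ∠ERX = 108.04°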